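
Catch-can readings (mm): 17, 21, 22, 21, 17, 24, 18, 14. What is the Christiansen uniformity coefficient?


mean = 19.250000 mm
MAD = 2.750000 mm
CU = (1 - 2.750000/19.250000)*100

85.7143 %


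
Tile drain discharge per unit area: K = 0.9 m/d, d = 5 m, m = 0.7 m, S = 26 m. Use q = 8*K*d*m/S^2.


q = 8*K*d*m/S^2
q = 8*0.9*5*0.7/26^2
q = 25.2000 / 676

0.0373 m/d


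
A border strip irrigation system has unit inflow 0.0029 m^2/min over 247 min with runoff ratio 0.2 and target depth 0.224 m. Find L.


L = q*t/((1+r)*Z)
L = 0.0029*247/((1+0.2)*0.224)
L = 0.7163/0.2688

2.6648 m


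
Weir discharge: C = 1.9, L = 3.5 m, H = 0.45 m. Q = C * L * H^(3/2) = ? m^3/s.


Q = C * L * H^(3/2) = 1.9 * 3.5 * 0.45^1.5 = 1.9 * 3.5 * 0.301869

2.0074 m^3/s


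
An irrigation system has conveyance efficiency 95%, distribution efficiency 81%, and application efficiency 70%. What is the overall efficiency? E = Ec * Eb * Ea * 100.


Ec = 0.95, Eb = 0.81, Ea = 0.7
E = 0.95 * 0.81 * 0.7 * 100 = 53.8650%

53.8650 %


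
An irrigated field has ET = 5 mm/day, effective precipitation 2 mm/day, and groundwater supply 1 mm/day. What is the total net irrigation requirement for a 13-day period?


Daily deficit = ET - Pe - GW = 5 - 2 - 1 = 2 mm/day
NIR = 2 * 13 = 26 mm

26.0000 mm


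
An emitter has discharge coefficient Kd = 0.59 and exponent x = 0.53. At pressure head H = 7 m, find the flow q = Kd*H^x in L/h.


q = Kd * H^x = 0.59 * 7^0.53 = 0.59 * 2.804800

1.6548 L/h


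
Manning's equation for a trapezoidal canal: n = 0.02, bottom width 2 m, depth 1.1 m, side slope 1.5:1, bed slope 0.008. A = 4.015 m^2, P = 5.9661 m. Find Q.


R = A/P = 4.015/5.9661 = 0.672969
Q = (1/0.02) * 4.015 * 0.672969^(2/3) * 0.008^0.5

13.7889 m^3/s


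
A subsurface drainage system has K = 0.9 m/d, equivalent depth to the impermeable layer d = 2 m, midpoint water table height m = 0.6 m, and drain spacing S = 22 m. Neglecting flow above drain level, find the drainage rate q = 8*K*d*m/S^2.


q = 8*K*d*m/S^2
q = 8*0.9*2*0.6/22^2
q = 8.6400 / 484

0.0179 m/d


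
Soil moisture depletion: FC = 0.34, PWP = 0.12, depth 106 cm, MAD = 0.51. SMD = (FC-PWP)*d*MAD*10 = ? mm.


SMD = (FC - PWP) * d * MAD * 10
SMD = (0.34 - 0.12) * 106 * 0.51 * 10
SMD = 0.2200 * 106 * 0.51 * 10

118.9320 mm


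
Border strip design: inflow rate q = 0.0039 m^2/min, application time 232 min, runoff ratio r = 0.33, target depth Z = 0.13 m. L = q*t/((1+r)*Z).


L = q*t/((1+r)*Z)
L = 0.0039*232/((1+0.33)*0.13)
L = 0.9048/0.1729

5.2331 m


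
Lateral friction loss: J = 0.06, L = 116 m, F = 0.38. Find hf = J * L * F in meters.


hf = J * L * F = 0.06 * 116 * 0.38 = 2.6448 m

2.6448 m


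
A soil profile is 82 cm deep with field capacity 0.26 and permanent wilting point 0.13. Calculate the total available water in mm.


AWC = (FC - PWP) * d * 10
AWC = (0.26 - 0.13) * 82 * 10
AWC = 0.1300 * 82 * 10

106.6000 mm


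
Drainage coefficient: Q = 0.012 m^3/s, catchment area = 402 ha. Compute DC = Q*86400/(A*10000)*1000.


DC = Q * 86400 / (A * 10000) * 1000
DC = 0.012 * 86400 / (402 * 10000) * 1000
DC = 1036800.0000 / 4020000

0.2579 mm/day


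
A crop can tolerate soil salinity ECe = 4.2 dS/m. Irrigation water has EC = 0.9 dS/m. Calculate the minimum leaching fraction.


LR = ECiw / (5*ECe - ECiw)
LR = 0.9 / (5*4.2 - 0.9)
LR = 0.9 / 20.1000

0.0448


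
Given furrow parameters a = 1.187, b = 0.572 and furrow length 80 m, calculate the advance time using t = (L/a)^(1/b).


t = (L/a)^(1/b)
t = (80/1.187)^(1/0.572)
t = 67.396799^(1/0.572)

1573.6995 min


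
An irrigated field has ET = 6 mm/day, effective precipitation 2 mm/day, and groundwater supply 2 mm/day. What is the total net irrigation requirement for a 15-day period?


Daily deficit = ET - Pe - GW = 6 - 2 - 2 = 2 mm/day
NIR = 2 * 15 = 30 mm

30.0000 mm


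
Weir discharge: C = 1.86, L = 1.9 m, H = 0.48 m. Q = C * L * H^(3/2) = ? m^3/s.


Q = C * L * H^(3/2) = 1.86 * 1.9 * 0.48^1.5 = 1.86 * 1.9 * 0.332554

1.1752 m^3/s


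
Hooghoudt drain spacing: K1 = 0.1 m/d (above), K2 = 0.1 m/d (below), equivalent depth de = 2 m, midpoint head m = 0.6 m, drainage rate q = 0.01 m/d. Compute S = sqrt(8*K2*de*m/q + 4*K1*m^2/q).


S^2 = 8*K2*de*m/q + 4*K1*m^2/q
S^2 = 8*0.1*2*0.6/0.01 + 4*0.1*0.6^2/0.01
S = sqrt(110.4000)

10.5071 m


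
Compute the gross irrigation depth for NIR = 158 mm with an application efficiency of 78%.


Ea = 78% = 0.78
GID = NIR / Ea = 158 / 0.78 = 202.5641 mm

202.5641 mm


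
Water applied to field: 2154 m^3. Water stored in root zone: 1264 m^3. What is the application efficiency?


Ea = V_root / V_field * 100 = 1264 / 2154 * 100 = 58.6815%

58.6815 %


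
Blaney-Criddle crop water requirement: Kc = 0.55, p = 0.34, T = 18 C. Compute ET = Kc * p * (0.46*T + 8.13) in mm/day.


ET = Kc * p * (0.46*T + 8.13)
ET = 0.55 * 0.34 * (0.46*18 + 8.13)
ET = 0.55 * 0.34 * 16.4100

3.0687 mm/day


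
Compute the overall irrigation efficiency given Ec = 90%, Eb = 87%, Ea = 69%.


Ec = 0.9, Eb = 0.87, Ea = 0.69
E = 0.9 * 0.87 * 0.69 * 100 = 54.0270%

54.0270 %


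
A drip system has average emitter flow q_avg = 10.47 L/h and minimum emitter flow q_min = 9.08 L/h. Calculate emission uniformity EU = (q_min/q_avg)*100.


EU = (q_min/q_avg)*100 = (9.08/10.47)*100 = 86.7240%

86.7240 %


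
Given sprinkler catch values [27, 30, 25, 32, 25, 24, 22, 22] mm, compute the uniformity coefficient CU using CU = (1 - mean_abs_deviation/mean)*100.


mean = 25.875000 mm
MAD = 2.843750 mm
CU = (1 - 2.843750/25.875000)*100

89.0097 %


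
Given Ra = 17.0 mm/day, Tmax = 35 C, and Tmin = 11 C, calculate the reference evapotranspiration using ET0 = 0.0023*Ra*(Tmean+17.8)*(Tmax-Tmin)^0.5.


Tmean = (Tmax + Tmin)/2 = (35 + 11)/2 = 23.0
ET0 = 0.0023 * 17.0 * (23.0 + 17.8) * sqrt(35 - 11)
ET0 = 0.0023 * 17.0 * 40.8 * 4.898979

7.8152 mm/day


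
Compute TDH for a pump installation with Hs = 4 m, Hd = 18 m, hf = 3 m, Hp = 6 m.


TDH = Hs + Hd + hf + Hp = 4 + 18 + 3 + 6 = 31

31 m


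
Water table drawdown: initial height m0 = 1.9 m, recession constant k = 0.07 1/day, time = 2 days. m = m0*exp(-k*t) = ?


m = m0 * exp(-k*t)
m = 1.9 * exp(-0.07 * 2)
m = 1.9 * exp(-0.1400)

1.6518 m


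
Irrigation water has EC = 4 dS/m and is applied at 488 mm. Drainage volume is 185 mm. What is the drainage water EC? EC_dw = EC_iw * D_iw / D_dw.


EC_dw = EC_iw * D_iw / D_dw
EC_dw = 4 * 488 / 185
EC_dw = 1952 / 185

10.5514 dS/m


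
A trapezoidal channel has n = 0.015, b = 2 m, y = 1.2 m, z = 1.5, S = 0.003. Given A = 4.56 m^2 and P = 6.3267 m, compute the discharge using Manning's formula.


R = A/P = 4.56/6.3267 = 0.720755
Q = (1/0.015) * 4.56 * 0.720755^(2/3) * 0.003^0.5

13.3852 m^3/s


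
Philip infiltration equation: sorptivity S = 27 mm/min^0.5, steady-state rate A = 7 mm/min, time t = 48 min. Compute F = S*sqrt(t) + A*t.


F = S*sqrt(t) + A*t
F = 27*sqrt(48) + 7*48
F = 27*6.928203 + 336

523.0615 mm


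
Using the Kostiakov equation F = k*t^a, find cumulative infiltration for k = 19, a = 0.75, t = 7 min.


F = k * t^a = 19 * 7^0.75
F = 19 * 4.303517

81.7668 mm


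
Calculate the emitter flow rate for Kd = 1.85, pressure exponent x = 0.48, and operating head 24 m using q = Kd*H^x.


q = Kd * H^x = 1.85 * 24^0.48 = 1.85 * 4.597285

8.5050 L/h


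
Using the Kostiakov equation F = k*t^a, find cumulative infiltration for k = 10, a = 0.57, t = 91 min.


F = k * t^a = 10 * 91^0.57
F = 10 * 13.081381

130.8138 mm


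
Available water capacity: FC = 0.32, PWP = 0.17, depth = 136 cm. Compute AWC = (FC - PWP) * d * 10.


AWC = (FC - PWP) * d * 10
AWC = (0.32 - 0.17) * 136 * 10
AWC = 0.1500 * 136 * 10

204.0000 mm


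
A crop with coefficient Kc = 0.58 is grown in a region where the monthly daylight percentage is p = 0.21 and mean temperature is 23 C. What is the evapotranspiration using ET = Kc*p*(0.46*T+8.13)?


ET = Kc * p * (0.46*T + 8.13)
ET = 0.58 * 0.21 * (0.46*23 + 8.13)
ET = 0.58 * 0.21 * 18.7100

2.2789 mm/day


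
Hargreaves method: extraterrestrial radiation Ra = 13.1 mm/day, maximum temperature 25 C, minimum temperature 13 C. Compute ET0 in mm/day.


Tmean = (Tmax + Tmin)/2 = (25 + 13)/2 = 19.0
ET0 = 0.0023 * 13.1 * (19.0 + 17.8) * sqrt(25 - 13)
ET0 = 0.0023 * 13.1 * 36.8 * 3.464102

3.8409 mm/day


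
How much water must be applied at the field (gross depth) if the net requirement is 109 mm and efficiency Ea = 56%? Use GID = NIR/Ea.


Ea = 56% = 0.56
GID = NIR / Ea = 109 / 0.56 = 194.6429 mm

194.6429 mm


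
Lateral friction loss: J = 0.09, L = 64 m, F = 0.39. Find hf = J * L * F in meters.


hf = J * L * F = 0.09 * 64 * 0.39 = 2.2464 m

2.2464 m


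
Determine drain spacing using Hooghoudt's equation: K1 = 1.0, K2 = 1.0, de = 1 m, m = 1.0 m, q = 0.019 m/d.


S^2 = 8*K2*de*m/q + 4*K1*m^2/q
S^2 = 8*1.0*1*1.0/0.019 + 4*1.0*1.0^2/0.019
S = sqrt(631.5789)

25.1312 m


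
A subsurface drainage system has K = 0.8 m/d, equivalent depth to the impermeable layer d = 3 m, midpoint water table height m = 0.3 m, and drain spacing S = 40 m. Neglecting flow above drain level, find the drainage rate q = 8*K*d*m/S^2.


q = 8*K*d*m/S^2
q = 8*0.8*3*0.3/40^2
q = 5.7600 / 1600

0.0036 m/d


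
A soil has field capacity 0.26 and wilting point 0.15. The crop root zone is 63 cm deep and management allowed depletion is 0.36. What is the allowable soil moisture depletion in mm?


SMD = (FC - PWP) * d * MAD * 10
SMD = (0.26 - 0.15) * 63 * 0.36 * 10
SMD = 0.1100 * 63 * 0.36 * 10

24.9480 mm


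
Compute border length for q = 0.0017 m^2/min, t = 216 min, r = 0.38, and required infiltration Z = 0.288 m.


L = q*t/((1+r)*Z)
L = 0.0017*216/((1+0.38)*0.288)
L = 0.3672/0.39744

0.9239 m


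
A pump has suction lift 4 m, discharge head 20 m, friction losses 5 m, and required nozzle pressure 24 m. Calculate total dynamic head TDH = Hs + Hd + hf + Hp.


TDH = Hs + Hd + hf + Hp = 4 + 20 + 5 + 24 = 53

53 m


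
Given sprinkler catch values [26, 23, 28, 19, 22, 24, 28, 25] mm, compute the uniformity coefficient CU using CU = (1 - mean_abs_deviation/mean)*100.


mean = 24.375000 mm
MAD = 2.375000 mm
CU = (1 - 2.375000/24.375000)*100

90.2564 %


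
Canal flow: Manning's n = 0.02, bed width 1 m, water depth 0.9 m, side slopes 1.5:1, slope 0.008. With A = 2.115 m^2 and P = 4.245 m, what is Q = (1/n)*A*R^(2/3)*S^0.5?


R = A/P = 2.115/4.245 = 0.498233
Q = (1/0.02) * 2.115 * 0.498233^(2/3) * 0.008^0.5

5.9445 m^3/s


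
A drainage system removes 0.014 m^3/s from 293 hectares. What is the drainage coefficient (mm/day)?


DC = Q * 86400 / (A * 10000) * 1000
DC = 0.014 * 86400 / (293 * 10000) * 1000
DC = 1209600.0000 / 2930000

0.4128 mm/day


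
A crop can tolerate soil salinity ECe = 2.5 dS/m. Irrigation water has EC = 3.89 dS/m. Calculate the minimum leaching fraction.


LR = ECiw / (5*ECe - ECiw)
LR = 3.89 / (5*2.5 - 3.89)
LR = 3.89 / 8.6100

0.4518


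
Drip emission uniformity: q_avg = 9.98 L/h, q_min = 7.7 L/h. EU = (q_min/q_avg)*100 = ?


EU = (q_min/q_avg)*100 = (7.7/9.98)*100 = 77.1543%

77.1543 %


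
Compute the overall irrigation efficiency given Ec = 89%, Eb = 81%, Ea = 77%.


Ec = 0.89, Eb = 0.81, Ea = 0.77
E = 0.89 * 0.81 * 0.77 * 100 = 55.5093%

55.5093 %


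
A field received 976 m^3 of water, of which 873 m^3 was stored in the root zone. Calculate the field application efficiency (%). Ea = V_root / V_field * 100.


Ea = V_root / V_field * 100 = 873 / 976 * 100 = 89.4467%

89.4467 %


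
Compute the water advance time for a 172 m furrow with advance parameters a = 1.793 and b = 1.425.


t = (L/a)^(1/b)
t = (172/1.793)^(1/1.425)
t = 95.928611^(1/1.425)

24.5947 min


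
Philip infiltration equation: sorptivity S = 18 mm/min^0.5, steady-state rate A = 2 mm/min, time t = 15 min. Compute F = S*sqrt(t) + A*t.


F = S*sqrt(t) + A*t
F = 18*sqrt(15) + 2*15
F = 18*3.872983 + 30

99.7137 mm


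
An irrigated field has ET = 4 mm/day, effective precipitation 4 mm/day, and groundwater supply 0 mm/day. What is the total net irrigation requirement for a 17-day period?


Daily deficit = ET - Pe - GW = 4 - 4 - 0 = 0 mm/day
NIR = 0 * 17 = 0 mm

0 mm


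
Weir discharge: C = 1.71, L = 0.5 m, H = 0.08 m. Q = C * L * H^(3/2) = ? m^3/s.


Q = C * L * H^(3/2) = 1.71 * 0.5 * 0.08^1.5 = 1.71 * 0.5 * 0.022627

0.0193 m^3/s


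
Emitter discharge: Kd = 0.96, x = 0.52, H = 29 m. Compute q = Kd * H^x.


q = Kd * H^x = 0.96 * 29^0.52 = 0.96 * 5.760325

5.5299 L/h


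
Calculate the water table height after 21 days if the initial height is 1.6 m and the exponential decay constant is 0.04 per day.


m = m0 * exp(-k*t)
m = 1.6 * exp(-0.04 * 21)
m = 1.6 * exp(-0.8400)

0.6907 m


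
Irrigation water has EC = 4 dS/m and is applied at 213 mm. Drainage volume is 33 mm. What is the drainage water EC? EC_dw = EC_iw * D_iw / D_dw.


EC_dw = EC_iw * D_iw / D_dw
EC_dw = 4 * 213 / 33
EC_dw = 852 / 33

25.8182 dS/m


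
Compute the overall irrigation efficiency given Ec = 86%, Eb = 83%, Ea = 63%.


Ec = 0.86, Eb = 0.83, Ea = 0.63
E = 0.86 * 0.83 * 0.63 * 100 = 44.9694%

44.9694 %


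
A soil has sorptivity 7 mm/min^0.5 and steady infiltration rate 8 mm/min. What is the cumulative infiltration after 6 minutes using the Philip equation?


F = S*sqrt(t) + A*t
F = 7*sqrt(6) + 8*6
F = 7*2.449490 + 48

65.1464 mm


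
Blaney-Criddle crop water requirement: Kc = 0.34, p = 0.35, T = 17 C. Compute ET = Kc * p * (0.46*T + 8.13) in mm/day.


ET = Kc * p * (0.46*T + 8.13)
ET = 0.34 * 0.35 * (0.46*17 + 8.13)
ET = 0.34 * 0.35 * 15.9500

1.8981 mm/day


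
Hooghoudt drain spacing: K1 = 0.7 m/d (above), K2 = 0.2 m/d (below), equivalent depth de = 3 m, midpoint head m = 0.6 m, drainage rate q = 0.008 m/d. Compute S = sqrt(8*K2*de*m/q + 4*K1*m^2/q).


S^2 = 8*K2*de*m/q + 4*K1*m^2/q
S^2 = 8*0.2*3*0.6/0.008 + 4*0.7*0.6^2/0.008
S = sqrt(486.0000)

22.0454 m


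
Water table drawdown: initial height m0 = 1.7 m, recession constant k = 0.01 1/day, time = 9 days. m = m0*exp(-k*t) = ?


m = m0 * exp(-k*t)
m = 1.7 * exp(-0.01 * 9)
m = 1.7 * exp(-0.0900)

1.5537 m


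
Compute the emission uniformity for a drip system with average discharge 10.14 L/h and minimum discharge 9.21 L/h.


EU = (q_min/q_avg)*100 = (9.21/10.14)*100 = 90.8284%

90.8284 %


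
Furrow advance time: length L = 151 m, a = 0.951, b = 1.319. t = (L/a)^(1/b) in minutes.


t = (L/a)^(1/b)
t = (151/0.951)^(1/1.319)
t = 158.780231^(1/1.319)

46.6159 min


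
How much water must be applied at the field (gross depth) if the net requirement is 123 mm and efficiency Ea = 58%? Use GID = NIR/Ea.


Ea = 58% = 0.58
GID = NIR / Ea = 123 / 0.58 = 212.0690 mm

212.0690 mm


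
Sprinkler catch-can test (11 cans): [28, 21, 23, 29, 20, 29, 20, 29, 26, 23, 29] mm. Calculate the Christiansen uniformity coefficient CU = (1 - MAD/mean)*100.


mean = 25.181818 mm
MAD = 3.438017 mm
CU = (1 - 3.438017/25.181818)*100

86.3472 %


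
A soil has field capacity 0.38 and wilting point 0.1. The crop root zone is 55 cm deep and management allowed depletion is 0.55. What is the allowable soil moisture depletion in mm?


SMD = (FC - PWP) * d * MAD * 10
SMD = (0.38 - 0.1) * 55 * 0.55 * 10
SMD = 0.2800 * 55 * 0.55 * 10

84.7000 mm


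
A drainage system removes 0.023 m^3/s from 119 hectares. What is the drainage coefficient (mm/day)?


DC = Q * 86400 / (A * 10000) * 1000
DC = 0.023 * 86400 / (119 * 10000) * 1000
DC = 1987200.0000 / 1190000

1.6699 mm/day


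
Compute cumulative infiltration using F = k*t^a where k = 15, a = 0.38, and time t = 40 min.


F = k * t^a = 15 * 40^0.38
F = 15 * 4.062401

60.9360 mm


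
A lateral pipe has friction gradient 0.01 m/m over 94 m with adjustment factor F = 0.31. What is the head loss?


hf = J * L * F = 0.01 * 94 * 0.31 = 0.2914 m

0.2914 m


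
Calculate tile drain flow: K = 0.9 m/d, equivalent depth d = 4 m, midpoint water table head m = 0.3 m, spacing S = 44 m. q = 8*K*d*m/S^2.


q = 8*K*d*m/S^2
q = 8*0.9*4*0.3/44^2
q = 8.6400 / 1936

0.0045 m/d


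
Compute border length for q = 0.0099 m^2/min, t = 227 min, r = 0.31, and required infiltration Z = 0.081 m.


L = q*t/((1+r)*Z)
L = 0.0099*227/((1+0.31)*0.081)
L = 2.2473/0.10611

21.1790 m


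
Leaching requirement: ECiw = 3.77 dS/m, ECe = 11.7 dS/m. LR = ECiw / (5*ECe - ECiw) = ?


LR = ECiw / (5*ECe - ECiw)
LR = 3.77 / (5*11.7 - 3.77)
LR = 3.77 / 54.7300

0.0689


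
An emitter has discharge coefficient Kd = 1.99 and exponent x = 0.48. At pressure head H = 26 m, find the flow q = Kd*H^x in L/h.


q = Kd * H^x = 1.99 * 26^0.48 = 1.99 * 4.777352

9.5069 L/h


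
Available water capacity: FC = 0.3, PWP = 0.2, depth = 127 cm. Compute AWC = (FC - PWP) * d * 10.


AWC = (FC - PWP) * d * 10
AWC = (0.3 - 0.2) * 127 * 10
AWC = 0.1000 * 127 * 10

127.0000 mm


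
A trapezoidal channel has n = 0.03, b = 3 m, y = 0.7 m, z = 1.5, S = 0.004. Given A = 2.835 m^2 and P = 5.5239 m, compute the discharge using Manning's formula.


R = A/P = 2.835/5.5239 = 0.513224
Q = (1/0.03) * 2.835 * 0.513224^(2/3) * 0.004^0.5

3.8312 m^3/s


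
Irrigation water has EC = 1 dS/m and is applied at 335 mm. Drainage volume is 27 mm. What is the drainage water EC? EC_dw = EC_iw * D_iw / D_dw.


EC_dw = EC_iw * D_iw / D_dw
EC_dw = 1 * 335 / 27
EC_dw = 335 / 27

12.4074 dS/m


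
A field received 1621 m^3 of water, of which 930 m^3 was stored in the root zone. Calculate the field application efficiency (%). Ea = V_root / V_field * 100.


Ea = V_root / V_field * 100 = 930 / 1621 * 100 = 57.3720%

57.3720 %


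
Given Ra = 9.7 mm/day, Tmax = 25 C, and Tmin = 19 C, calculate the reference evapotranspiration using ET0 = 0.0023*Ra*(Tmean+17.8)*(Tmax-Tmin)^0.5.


Tmean = (Tmax + Tmin)/2 = (25 + 19)/2 = 22.0
ET0 = 0.0023 * 9.7 * (22.0 + 17.8) * sqrt(25 - 19)
ET0 = 0.0023 * 9.7 * 39.8 * 2.449490

2.1750 mm/day


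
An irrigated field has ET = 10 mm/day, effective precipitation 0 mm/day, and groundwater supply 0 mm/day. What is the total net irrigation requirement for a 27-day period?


Daily deficit = ET - Pe - GW = 10 - 0 - 0 = 10 mm/day
NIR = 10 * 27 = 270 mm

270.0000 mm


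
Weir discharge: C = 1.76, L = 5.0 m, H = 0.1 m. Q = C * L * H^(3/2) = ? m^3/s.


Q = C * L * H^(3/2) = 1.76 * 5.0 * 0.1^1.5 = 1.76 * 5.0 * 0.031623

0.2783 m^3/s


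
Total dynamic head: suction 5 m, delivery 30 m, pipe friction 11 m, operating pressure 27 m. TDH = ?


TDH = Hs + Hd + hf + Hp = 5 + 30 + 11 + 27 = 73

73 m


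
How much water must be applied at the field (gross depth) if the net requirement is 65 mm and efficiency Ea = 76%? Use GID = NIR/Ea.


Ea = 76% = 0.76
GID = NIR / Ea = 65 / 0.76 = 85.5263 mm

85.5263 mm


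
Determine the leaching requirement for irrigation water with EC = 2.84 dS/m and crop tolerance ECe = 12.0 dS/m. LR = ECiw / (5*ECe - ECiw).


LR = ECiw / (5*ECe - ECiw)
LR = 2.84 / (5*12.0 - 2.84)
LR = 2.84 / 57.1600

0.0497


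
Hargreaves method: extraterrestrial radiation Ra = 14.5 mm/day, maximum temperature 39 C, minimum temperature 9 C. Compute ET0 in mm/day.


Tmean = (Tmax + Tmin)/2 = (39 + 9)/2 = 24.0
ET0 = 0.0023 * 14.5 * (24.0 + 17.8) * sqrt(39 - 9)
ET0 = 0.0023 * 14.5 * 41.8 * 5.477226

7.6354 mm/day


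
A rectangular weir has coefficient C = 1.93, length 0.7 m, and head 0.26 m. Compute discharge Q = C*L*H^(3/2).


Q = C * L * H^(3/2) = 1.93 * 0.7 * 0.26^1.5 = 1.93 * 0.7 * 0.132575

0.1791 m^3/s


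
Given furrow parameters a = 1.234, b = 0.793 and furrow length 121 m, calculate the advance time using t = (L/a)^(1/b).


t = (L/a)^(1/b)
t = (121/1.234)^(1/0.793)
t = 98.055105^(1/0.793)

324.5725 min


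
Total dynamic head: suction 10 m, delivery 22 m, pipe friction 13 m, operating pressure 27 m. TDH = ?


TDH = Hs + Hd + hf + Hp = 10 + 22 + 13 + 27 = 72

72 m


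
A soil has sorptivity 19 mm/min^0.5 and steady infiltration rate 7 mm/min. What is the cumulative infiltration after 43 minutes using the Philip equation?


F = S*sqrt(t) + A*t
F = 19*sqrt(43) + 7*43
F = 19*6.557439 + 301

425.5913 mm


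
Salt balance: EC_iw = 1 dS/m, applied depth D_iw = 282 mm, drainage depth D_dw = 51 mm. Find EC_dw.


EC_dw = EC_iw * D_iw / D_dw
EC_dw = 1 * 282 / 51
EC_dw = 282 / 51

5.5294 dS/m


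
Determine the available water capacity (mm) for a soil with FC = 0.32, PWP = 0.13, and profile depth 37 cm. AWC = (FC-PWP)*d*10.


AWC = (FC - PWP) * d * 10
AWC = (0.32 - 0.13) * 37 * 10
AWC = 0.1900 * 37 * 10

70.3000 mm


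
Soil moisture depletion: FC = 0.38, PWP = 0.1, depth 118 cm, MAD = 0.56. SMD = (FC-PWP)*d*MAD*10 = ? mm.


SMD = (FC - PWP) * d * MAD * 10
SMD = (0.38 - 0.1) * 118 * 0.56 * 10
SMD = 0.2800 * 118 * 0.56 * 10

185.0240 mm


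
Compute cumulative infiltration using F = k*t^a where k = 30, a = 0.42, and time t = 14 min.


F = k * t^a = 30 * 14^0.42
F = 30 * 3.029520

90.8856 mm


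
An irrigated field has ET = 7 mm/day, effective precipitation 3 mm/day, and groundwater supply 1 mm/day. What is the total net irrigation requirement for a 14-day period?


Daily deficit = ET - Pe - GW = 7 - 3 - 1 = 3 mm/day
NIR = 3 * 14 = 42 mm

42.0000 mm


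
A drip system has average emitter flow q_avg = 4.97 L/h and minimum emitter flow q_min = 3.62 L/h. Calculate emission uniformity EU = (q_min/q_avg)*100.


EU = (q_min/q_avg)*100 = (3.62/4.97)*100 = 72.8370%

72.8370 %


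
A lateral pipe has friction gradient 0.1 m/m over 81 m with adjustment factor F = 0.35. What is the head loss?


hf = J * L * F = 0.1 * 81 * 0.35 = 2.8350 m

2.8350 m


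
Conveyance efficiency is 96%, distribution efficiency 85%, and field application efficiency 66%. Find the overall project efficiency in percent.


Ec = 0.96, Eb = 0.85, Ea = 0.66
E = 0.96 * 0.85 * 0.66 * 100 = 53.8560%

53.8560 %


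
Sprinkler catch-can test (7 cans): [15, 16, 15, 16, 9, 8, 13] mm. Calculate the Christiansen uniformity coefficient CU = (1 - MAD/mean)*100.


mean = 13.142857 mm
MAD = 2.693878 mm
CU = (1 - 2.693878/13.142857)*100

79.5031 %


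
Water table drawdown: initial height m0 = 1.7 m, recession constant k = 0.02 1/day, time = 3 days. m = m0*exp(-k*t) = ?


m = m0 * exp(-k*t)
m = 1.7 * exp(-0.02 * 3)
m = 1.7 * exp(-0.0600)

1.6010 m


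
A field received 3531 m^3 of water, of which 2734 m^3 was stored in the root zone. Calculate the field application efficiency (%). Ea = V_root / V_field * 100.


Ea = V_root / V_field * 100 = 2734 / 3531 * 100 = 77.4285%

77.4285 %


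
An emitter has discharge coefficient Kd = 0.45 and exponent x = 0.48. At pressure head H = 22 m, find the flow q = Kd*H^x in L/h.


q = Kd * H^x = 0.45 * 22^0.48 = 0.45 * 4.409231

1.9842 L/h


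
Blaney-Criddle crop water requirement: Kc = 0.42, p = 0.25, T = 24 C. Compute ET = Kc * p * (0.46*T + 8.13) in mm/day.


ET = Kc * p * (0.46*T + 8.13)
ET = 0.42 * 0.25 * (0.46*24 + 8.13)
ET = 0.42 * 0.25 * 19.1700

2.0129 mm/day


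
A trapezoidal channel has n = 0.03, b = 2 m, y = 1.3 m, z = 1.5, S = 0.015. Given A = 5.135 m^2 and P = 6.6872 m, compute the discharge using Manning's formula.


R = A/P = 5.135/6.6872 = 0.767885
Q = (1/0.03) * 5.135 * 0.767885^(2/3) * 0.015^0.5

17.5791 m^3/s


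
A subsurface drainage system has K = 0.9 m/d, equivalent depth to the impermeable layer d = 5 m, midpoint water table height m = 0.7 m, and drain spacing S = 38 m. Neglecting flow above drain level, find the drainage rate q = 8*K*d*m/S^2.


q = 8*K*d*m/S^2
q = 8*0.9*5*0.7/38^2
q = 25.2000 / 1444

0.0175 m/d


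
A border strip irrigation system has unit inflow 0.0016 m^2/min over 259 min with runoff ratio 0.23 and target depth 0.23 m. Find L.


L = q*t/((1+r)*Z)
L = 0.0016*259/((1+0.23)*0.23)
L = 0.4144/0.2829

1.4648 m


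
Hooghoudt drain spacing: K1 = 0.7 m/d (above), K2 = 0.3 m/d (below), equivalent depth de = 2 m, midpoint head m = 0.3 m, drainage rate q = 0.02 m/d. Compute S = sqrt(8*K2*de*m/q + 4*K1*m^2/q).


S^2 = 8*K2*de*m/q + 4*K1*m^2/q
S^2 = 8*0.3*2*0.3/0.02 + 4*0.7*0.3^2/0.02
S = sqrt(84.6000)

9.1978 m


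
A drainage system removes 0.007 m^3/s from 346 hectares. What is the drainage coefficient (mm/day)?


DC = Q * 86400 / (A * 10000) * 1000
DC = 0.007 * 86400 / (346 * 10000) * 1000
DC = 604800.0000 / 3460000

0.1748 mm/day


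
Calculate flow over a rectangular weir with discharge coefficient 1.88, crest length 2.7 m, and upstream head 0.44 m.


Q = C * L * H^(3/2) = 1.88 * 2.7 * 0.44^1.5 = 1.88 * 2.7 * 0.291863

1.4815 m^3/s


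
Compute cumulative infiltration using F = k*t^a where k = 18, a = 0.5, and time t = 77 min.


F = k * t^a = 18 * 77^0.5
F = 18 * 8.774964

157.9494 mm


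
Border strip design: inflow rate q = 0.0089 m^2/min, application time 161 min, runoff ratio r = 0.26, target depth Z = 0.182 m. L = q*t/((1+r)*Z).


L = q*t/((1+r)*Z)
L = 0.0089*161/((1+0.26)*0.182)
L = 1.4329/0.22932

6.2485 m


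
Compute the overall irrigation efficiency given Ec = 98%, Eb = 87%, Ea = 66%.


Ec = 0.98, Eb = 0.87, Ea = 0.66
E = 0.98 * 0.87 * 0.66 * 100 = 56.2716%

56.2716 %


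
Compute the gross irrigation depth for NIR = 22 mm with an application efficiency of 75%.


Ea = 75% = 0.75
GID = NIR / Ea = 22 / 0.75 = 29.3333 mm

29.3333 mm


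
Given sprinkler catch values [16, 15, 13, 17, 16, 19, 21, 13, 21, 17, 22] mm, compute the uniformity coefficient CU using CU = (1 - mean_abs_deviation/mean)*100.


mean = 17.272727 mm
MAD = 2.528926 mm
CU = (1 - 2.528926/17.272727)*100

85.3588 %


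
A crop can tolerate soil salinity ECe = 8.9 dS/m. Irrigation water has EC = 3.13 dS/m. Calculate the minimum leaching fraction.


LR = ECiw / (5*ECe - ECiw)
LR = 3.13 / (5*8.9 - 3.13)
LR = 3.13 / 41.3700

0.0757


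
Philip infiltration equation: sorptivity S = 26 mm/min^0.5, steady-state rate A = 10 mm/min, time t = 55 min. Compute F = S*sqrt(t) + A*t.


F = S*sqrt(t) + A*t
F = 26*sqrt(55) + 10*55
F = 26*7.416198 + 550

742.8211 mm


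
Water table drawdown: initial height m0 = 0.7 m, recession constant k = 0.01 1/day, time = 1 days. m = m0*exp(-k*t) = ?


m = m0 * exp(-k*t)
m = 0.7 * exp(-0.01 * 1)
m = 0.7 * exp(-0.0100)

0.6930 m


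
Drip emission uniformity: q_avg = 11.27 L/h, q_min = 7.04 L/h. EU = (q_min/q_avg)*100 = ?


EU = (q_min/q_avg)*100 = (7.04/11.27)*100 = 62.4667%

62.4667 %


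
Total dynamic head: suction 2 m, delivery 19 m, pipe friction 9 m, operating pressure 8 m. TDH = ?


TDH = Hs + Hd + hf + Hp = 2 + 19 + 9 + 8 = 38

38 m


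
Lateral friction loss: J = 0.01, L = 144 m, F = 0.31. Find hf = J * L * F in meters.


hf = J * L * F = 0.01 * 144 * 0.31 = 0.4464 m

0.4464 m


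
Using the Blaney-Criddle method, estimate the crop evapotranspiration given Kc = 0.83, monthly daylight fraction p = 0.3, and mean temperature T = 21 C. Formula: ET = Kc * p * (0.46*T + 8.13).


ET = Kc * p * (0.46*T + 8.13)
ET = 0.83 * 0.3 * (0.46*21 + 8.13)
ET = 0.83 * 0.3 * 17.7900

4.4297 mm/day


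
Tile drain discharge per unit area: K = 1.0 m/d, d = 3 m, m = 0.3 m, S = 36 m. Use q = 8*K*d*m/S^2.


q = 8*K*d*m/S^2
q = 8*1.0*3*0.3/36^2
q = 7.2000 / 1296

0.0056 m/d


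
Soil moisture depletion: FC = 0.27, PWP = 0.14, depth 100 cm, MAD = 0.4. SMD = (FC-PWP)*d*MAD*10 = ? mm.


SMD = (FC - PWP) * d * MAD * 10
SMD = (0.27 - 0.14) * 100 * 0.4 * 10
SMD = 0.1300 * 100 * 0.4 * 10

52.0000 mm


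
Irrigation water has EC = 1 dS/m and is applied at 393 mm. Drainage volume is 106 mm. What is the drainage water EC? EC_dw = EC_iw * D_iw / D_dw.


EC_dw = EC_iw * D_iw / D_dw
EC_dw = 1 * 393 / 106
EC_dw = 393 / 106

3.7075 dS/m


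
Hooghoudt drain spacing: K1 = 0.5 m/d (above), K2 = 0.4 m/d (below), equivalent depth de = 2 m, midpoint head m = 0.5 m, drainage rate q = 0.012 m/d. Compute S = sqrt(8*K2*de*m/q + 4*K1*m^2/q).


S^2 = 8*K2*de*m/q + 4*K1*m^2/q
S^2 = 8*0.4*2*0.5/0.012 + 4*0.5*0.5^2/0.012
S = sqrt(308.3333)

17.5594 m


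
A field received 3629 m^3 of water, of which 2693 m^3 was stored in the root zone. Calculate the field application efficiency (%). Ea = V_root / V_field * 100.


Ea = V_root / V_field * 100 = 2693 / 3629 * 100 = 74.2078%

74.2078 %


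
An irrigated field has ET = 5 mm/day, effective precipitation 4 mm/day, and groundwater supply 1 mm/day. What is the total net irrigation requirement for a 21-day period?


Daily deficit = ET - Pe - GW = 5 - 4 - 1 = 0 mm/day
NIR = 0 * 21 = 0 mm

0 mm


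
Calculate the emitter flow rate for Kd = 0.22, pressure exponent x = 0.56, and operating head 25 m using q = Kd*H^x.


q = Kd * H^x = 0.22 * 25^0.56 = 0.22 * 6.065218

1.3343 L/h


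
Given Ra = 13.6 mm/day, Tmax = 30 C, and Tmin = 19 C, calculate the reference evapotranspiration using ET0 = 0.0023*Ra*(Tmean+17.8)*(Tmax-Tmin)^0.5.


Tmean = (Tmax + Tmin)/2 = (30 + 19)/2 = 24.5
ET0 = 0.0023 * 13.6 * (24.5 + 17.8) * sqrt(30 - 19)
ET0 = 0.0023 * 13.6 * 42.3 * 3.316625

4.3884 mm/day


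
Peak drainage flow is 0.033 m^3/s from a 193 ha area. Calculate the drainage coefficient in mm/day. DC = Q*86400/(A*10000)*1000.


DC = Q * 86400 / (A * 10000) * 1000
DC = 0.033 * 86400 / (193 * 10000) * 1000
DC = 2851200.0000 / 1930000

1.4773 mm/day


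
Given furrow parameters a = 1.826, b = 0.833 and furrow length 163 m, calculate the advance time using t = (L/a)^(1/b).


t = (L/a)^(1/b)
t = (163/1.826)^(1/0.833)
t = 89.266156^(1/0.833)

219.6650 min


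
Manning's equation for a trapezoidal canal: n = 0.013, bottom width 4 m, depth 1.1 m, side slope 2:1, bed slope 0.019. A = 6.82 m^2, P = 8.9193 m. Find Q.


R = A/P = 6.82/8.9193 = 0.764634
Q = (1/0.013) * 6.82 * 0.764634^(2/3) * 0.019^0.5

60.4673 m^3/s


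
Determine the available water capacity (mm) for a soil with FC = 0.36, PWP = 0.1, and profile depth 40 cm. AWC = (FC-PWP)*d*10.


AWC = (FC - PWP) * d * 10
AWC = (0.36 - 0.1) * 40 * 10
AWC = 0.2600 * 40 * 10

104.0000 mm


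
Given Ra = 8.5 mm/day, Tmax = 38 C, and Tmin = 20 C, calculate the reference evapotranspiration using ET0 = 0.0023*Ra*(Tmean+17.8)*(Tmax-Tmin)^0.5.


Tmean = (Tmax + Tmin)/2 = (38 + 20)/2 = 29.0
ET0 = 0.0023 * 8.5 * (29.0 + 17.8) * sqrt(38 - 20)
ET0 = 0.0023 * 8.5 * 46.8 * 4.242641

3.8818 mm/day


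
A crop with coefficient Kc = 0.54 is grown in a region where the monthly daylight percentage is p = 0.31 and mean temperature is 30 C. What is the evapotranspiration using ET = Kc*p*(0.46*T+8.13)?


ET = Kc * p * (0.46*T + 8.13)
ET = 0.54 * 0.31 * (0.46*30 + 8.13)
ET = 0.54 * 0.31 * 21.9300

3.6711 mm/day


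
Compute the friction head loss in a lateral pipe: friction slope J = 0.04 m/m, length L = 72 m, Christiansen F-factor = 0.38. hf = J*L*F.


hf = J * L * F = 0.04 * 72 * 0.38 = 1.0944 m

1.0944 m


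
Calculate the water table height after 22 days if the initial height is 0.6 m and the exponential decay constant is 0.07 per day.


m = m0 * exp(-k*t)
m = 0.6 * exp(-0.07 * 22)
m = 0.6 * exp(-1.5400)

0.1286 m


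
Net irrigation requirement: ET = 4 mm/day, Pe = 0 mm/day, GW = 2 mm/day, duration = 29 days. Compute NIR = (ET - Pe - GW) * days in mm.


Daily deficit = ET - Pe - GW = 4 - 0 - 2 = 2 mm/day
NIR = 2 * 29 = 58 mm

58.0000 mm


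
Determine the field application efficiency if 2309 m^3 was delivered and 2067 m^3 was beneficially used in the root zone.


Ea = V_root / V_field * 100 = 2067 / 2309 * 100 = 89.5193%

89.5193 %


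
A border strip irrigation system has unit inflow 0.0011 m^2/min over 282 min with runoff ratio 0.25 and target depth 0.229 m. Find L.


L = q*t/((1+r)*Z)
L = 0.0011*282/((1+0.25)*0.229)
L = 0.3102/0.28625

1.0837 m


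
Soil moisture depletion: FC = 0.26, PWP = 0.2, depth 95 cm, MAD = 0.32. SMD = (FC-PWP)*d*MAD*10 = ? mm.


SMD = (FC - PWP) * d * MAD * 10
SMD = (0.26 - 0.2) * 95 * 0.32 * 10
SMD = 0.0600 * 95 * 0.32 * 10

18.2400 mm


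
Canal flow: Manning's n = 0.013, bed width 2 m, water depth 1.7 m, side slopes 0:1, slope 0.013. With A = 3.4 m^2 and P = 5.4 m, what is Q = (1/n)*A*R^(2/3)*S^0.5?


R = A/P = 3.4/5.4 = 0.629630
Q = (1/0.013) * 3.4 * 0.629630^(2/3) * 0.013^0.5

21.9061 m^3/s


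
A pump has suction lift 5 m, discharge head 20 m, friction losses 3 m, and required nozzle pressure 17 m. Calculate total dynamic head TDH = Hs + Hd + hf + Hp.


TDH = Hs + Hd + hf + Hp = 5 + 20 + 3 + 17 = 45

45 m


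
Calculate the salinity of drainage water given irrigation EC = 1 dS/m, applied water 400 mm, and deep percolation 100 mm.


EC_dw = EC_iw * D_iw / D_dw
EC_dw = 1 * 400 / 100
EC_dw = 400 / 100

4.0000 dS/m


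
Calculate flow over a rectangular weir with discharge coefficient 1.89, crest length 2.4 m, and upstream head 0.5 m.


Q = C * L * H^(3/2) = 1.89 * 2.4 * 0.5^1.5 = 1.89 * 2.4 * 0.353553

1.6037 m^3/s


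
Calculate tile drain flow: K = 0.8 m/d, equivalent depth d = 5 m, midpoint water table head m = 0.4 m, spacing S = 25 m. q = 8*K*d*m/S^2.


q = 8*K*d*m/S^2
q = 8*0.8*5*0.4/25^2
q = 12.8000 / 625

0.0205 m/d


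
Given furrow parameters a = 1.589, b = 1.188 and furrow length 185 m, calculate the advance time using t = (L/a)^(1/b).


t = (L/a)^(1/b)
t = (185/1.589)^(1/1.188)
t = 116.425425^(1/1.188)

54.8400 min


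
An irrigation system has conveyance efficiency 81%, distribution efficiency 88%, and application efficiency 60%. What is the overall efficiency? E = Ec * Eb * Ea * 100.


Ec = 0.81, Eb = 0.88, Ea = 0.6
E = 0.81 * 0.88 * 0.6 * 100 = 42.7680%

42.7680 %


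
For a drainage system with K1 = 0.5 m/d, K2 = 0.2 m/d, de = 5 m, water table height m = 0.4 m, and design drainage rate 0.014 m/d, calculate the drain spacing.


S^2 = 8*K2*de*m/q + 4*K1*m^2/q
S^2 = 8*0.2*5*0.4/0.014 + 4*0.5*0.4^2/0.014
S = sqrt(251.4286)

15.8565 m


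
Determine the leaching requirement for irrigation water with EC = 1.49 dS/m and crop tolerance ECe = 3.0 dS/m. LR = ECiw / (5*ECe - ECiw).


LR = ECiw / (5*ECe - ECiw)
LR = 1.49 / (5*3.0 - 1.49)
LR = 1.49 / 13.5100

0.1103


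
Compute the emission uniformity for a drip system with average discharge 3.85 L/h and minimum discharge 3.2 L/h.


EU = (q_min/q_avg)*100 = (3.2/3.85)*100 = 83.1169%

83.1169 %


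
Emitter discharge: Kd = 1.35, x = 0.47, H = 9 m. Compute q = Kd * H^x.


q = Kd * H^x = 1.35 * 9^0.47 = 1.35 * 2.808626

3.7916 L/h


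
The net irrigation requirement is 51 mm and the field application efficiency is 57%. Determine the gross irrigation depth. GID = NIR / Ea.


Ea = 57% = 0.57
GID = NIR / Ea = 51 / 0.57 = 89.4737 mm

89.4737 mm


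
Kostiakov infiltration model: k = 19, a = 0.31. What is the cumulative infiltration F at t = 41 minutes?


F = k * t^a = 19 * 41^0.31
F = 19 * 3.162008

60.0782 mm


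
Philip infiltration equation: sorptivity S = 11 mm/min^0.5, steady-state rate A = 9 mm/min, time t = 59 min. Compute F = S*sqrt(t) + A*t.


F = S*sqrt(t) + A*t
F = 11*sqrt(59) + 9*59
F = 11*7.681146 + 531

615.4926 mm


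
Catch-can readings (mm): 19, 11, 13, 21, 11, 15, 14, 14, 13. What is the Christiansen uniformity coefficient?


mean = 14.555556 mm
MAD = 2.518519 mm
CU = (1 - 2.518519/14.555556)*100

82.6972 %


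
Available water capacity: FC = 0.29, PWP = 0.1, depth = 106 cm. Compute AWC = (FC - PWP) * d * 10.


AWC = (FC - PWP) * d * 10
AWC = (0.29 - 0.1) * 106 * 10
AWC = 0.1900 * 106 * 10

201.4000 mm


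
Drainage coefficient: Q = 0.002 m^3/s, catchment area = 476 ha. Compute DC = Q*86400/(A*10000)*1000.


DC = Q * 86400 / (A * 10000) * 1000
DC = 0.002 * 86400 / (476 * 10000) * 1000
DC = 172800.0000 / 4760000

0.0363 mm/day


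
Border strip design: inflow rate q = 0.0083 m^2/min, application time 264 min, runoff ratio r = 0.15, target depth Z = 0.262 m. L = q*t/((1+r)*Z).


L = q*t/((1+r)*Z)
L = 0.0083*264/((1+0.15)*0.262)
L = 2.1912/0.3013

7.2725 m


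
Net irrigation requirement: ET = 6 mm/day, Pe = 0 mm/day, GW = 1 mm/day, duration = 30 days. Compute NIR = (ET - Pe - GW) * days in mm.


Daily deficit = ET - Pe - GW = 6 - 0 - 1 = 5 mm/day
NIR = 5 * 30 = 150 mm

150.0000 mm


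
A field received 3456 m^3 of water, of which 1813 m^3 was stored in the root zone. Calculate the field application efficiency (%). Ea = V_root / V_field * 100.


Ea = V_root / V_field * 100 = 1813 / 3456 * 100 = 52.4595%

52.4595 %


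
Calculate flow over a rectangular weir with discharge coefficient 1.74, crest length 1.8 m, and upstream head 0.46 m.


Q = C * L * H^(3/2) = 1.74 * 1.8 * 0.46^1.5 = 1.74 * 1.8 * 0.311987

0.9771 m^3/s


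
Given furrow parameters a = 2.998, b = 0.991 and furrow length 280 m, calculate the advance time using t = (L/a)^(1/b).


t = (L/a)^(1/b)
t = (280/2.998)^(1/0.991)
t = 93.395597^(1/0.991)

97.3241 min


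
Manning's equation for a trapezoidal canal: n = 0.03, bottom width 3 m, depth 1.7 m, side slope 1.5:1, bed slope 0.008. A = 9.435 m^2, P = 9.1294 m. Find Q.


R = A/P = 9.435/9.1294 = 1.033474
Q = (1/0.03) * 9.435 * 1.033474^(2/3) * 0.008^0.5

28.7540 m^3/s


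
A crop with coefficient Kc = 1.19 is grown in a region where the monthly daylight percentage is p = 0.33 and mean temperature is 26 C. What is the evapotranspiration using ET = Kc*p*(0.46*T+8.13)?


ET = Kc * p * (0.46*T + 8.13)
ET = 1.19 * 0.33 * (0.46*26 + 8.13)
ET = 1.19 * 0.33 * 20.0900

7.8893 mm/day


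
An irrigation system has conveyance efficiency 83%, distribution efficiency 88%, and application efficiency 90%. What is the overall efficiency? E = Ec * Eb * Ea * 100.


Ec = 0.83, Eb = 0.88, Ea = 0.9
E = 0.83 * 0.88 * 0.9 * 100 = 65.7360%

65.7360 %


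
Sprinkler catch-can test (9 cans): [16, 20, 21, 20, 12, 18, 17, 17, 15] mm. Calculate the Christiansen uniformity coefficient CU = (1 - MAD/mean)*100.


mean = 17.333333 mm
MAD = 2.148148 mm
CU = (1 - 2.148148/17.333333)*100

87.6068 %


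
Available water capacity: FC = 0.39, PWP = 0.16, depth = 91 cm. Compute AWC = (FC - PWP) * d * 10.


AWC = (FC - PWP) * d * 10
AWC = (0.39 - 0.16) * 91 * 10
AWC = 0.2300 * 91 * 10

209.3000 mm


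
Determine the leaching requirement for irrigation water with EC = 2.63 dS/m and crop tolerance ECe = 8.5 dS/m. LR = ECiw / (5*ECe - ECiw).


LR = ECiw / (5*ECe - ECiw)
LR = 2.63 / (5*8.5 - 2.63)
LR = 2.63 / 39.8700

0.0660


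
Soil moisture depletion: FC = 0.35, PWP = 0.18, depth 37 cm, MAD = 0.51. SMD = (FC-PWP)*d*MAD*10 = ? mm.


SMD = (FC - PWP) * d * MAD * 10
SMD = (0.35 - 0.18) * 37 * 0.51 * 10
SMD = 0.1700 * 37 * 0.51 * 10

32.0790 mm


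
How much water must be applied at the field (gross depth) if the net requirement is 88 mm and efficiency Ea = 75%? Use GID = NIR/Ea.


Ea = 75% = 0.75
GID = NIR / Ea = 88 / 0.75 = 117.3333 mm

117.3333 mm


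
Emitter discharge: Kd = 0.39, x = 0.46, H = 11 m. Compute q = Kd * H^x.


q = Kd * H^x = 0.39 * 11^0.46 = 0.39 * 3.013288

1.1752 L/h


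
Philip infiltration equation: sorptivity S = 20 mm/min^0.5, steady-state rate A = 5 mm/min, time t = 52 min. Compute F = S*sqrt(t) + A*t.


F = S*sqrt(t) + A*t
F = 20*sqrt(52) + 5*52
F = 20*7.211103 + 260

404.2221 mm


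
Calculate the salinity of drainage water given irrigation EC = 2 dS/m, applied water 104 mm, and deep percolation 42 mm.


EC_dw = EC_iw * D_iw / D_dw
EC_dw = 2 * 104 / 42
EC_dw = 208 / 42

4.9524 dS/m


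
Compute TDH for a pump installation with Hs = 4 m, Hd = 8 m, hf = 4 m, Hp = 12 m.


TDH = Hs + Hd + hf + Hp = 4 + 8 + 4 + 12 = 28

28 m


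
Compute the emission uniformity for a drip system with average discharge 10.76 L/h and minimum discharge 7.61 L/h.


EU = (q_min/q_avg)*100 = (7.61/10.76)*100 = 70.7249%

70.7249 %
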